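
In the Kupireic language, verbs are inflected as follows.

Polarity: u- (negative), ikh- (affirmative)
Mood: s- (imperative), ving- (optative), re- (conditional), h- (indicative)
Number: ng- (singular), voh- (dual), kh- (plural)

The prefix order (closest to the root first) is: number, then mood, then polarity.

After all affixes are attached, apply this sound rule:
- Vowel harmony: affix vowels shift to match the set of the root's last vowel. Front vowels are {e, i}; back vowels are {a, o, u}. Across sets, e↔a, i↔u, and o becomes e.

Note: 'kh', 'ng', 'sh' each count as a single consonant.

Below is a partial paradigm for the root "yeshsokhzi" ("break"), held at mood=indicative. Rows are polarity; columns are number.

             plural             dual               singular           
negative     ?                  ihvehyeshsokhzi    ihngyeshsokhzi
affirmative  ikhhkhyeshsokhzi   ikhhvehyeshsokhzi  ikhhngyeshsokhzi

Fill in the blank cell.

Attach number plural kh- → khyeshsokhzi.
Attach mood indicative h- → hkhyeshsokhzi.
Attach polarity negative u- → uhkhyeshsokhzi.
Apply vowel harmony: uhkhyeshsokhzi → ihkhyeshsokhzi.

ihkhyeshsokhzi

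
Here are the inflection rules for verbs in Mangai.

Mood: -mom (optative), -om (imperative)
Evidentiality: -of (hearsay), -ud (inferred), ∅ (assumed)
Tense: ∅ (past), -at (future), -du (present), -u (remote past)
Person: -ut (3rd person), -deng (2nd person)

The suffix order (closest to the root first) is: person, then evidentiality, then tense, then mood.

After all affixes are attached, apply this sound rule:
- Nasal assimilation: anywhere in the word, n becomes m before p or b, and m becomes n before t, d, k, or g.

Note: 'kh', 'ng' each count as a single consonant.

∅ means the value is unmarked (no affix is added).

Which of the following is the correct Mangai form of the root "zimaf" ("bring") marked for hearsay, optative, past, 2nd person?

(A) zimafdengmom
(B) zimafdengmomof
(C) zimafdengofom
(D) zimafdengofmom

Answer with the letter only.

D

Attach person 2nd person -deng → zimafdeng.
Attach evidentiality hearsay -of → zimafdengof.
tense = past: zero marking, form stays zimafdengof.
Attach mood optative -mom → zimafdengofmom.
Nasal assimilation: no change.
So the correct form is zimafdengofmom, option (D).
(C) zimafdengofom is wrong: it uses imperative instead of optative for mood.
(A) zimafdengmom is wrong: it uses assumed instead of hearsay for evidentiality.
(B) zimafdengmomof is wrong: it has the affixes in the wrong order.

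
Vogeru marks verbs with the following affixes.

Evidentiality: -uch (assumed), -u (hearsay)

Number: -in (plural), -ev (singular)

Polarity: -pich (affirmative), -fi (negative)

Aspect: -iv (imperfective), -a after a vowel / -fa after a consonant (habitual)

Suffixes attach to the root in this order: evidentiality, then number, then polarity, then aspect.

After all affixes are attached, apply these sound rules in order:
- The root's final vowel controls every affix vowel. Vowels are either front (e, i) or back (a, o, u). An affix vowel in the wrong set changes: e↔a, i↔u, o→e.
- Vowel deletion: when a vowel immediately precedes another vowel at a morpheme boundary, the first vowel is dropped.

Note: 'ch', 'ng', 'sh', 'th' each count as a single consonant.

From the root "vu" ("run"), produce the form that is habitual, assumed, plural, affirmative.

vuchunpuchfa

Attach evidentiality assumed -uch → vuuch.
Attach number plural -in → vuuchin.
Attach polarity affirmative -pich → vuuchinpich.
Attach aspect habitual -fa (after consonant 'ch') → vuuchinpichfa.
Apply vowel harmony: vuuchinpichfa → vuuchunpuchfa.
Apply vowel deletion: vuuchunpuchfa → vuchunpuchfa.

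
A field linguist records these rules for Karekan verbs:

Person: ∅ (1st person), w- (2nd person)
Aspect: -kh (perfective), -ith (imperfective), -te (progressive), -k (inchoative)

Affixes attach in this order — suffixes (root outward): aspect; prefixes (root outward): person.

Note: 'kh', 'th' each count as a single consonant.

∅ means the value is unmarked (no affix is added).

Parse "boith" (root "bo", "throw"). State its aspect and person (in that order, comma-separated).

imperfective, 1st person

Segment: bo-ith.
aspect: -ith → imperfective.
person: ∅ → 1st person.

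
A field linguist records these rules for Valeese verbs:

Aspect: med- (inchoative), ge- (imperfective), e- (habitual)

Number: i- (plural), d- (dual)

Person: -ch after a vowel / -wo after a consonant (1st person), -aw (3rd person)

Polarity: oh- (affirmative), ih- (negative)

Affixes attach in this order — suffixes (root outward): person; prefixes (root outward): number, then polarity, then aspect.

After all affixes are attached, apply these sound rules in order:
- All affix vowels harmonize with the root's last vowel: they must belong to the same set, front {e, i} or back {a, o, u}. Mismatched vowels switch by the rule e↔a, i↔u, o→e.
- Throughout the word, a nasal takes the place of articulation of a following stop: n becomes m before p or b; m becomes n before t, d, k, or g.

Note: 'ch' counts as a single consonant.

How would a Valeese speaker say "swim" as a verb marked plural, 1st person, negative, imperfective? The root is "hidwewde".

geihihidwewdech

Attach person 1st person -ch (after vowel 'e') → hidwewdech.
Attach number plural i- → ihidwewdech.
Attach polarity negative ih- → ihihidwewdech.
Attach aspect imperfective ge- → geihihidwewdech.
Vowel harmony: no change.
Nasal assimilation: no change.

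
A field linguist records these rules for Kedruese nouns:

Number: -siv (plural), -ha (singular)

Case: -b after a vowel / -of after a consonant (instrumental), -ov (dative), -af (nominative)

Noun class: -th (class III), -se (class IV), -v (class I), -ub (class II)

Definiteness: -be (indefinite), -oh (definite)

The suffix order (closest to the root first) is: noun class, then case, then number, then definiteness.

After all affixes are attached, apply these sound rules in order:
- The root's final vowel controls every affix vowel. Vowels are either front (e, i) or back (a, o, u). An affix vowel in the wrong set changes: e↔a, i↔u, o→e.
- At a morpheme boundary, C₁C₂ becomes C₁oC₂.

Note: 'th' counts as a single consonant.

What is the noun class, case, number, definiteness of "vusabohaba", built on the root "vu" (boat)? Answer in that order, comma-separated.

class IV, instrumental, singular, indefinite

Segment: vu-se-b-ha-be.
noun class: -se → class IV.
case: -b/of → instrumental.
number: -ha → singular.
definiteness: -be → indefinite.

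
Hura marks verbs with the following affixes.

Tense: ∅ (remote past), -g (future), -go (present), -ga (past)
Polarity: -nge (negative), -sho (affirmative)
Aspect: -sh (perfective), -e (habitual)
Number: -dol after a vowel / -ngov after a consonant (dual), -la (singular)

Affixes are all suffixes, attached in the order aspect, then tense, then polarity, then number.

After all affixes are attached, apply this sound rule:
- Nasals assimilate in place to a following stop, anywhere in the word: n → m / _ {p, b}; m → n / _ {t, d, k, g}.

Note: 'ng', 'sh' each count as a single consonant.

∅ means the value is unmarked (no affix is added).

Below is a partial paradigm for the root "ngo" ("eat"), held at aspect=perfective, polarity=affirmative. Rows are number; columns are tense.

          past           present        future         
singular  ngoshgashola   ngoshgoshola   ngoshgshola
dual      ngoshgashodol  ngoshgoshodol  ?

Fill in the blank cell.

ngoshgshodol

Attach aspect perfective -sh → ngosh.
Attach tense future -g → ngoshg.
Attach polarity affirmative -sho → ngoshgsho.
Attach number dual -dol (after vowel 'o') → ngoshgshodol.
Nasal assimilation: no change.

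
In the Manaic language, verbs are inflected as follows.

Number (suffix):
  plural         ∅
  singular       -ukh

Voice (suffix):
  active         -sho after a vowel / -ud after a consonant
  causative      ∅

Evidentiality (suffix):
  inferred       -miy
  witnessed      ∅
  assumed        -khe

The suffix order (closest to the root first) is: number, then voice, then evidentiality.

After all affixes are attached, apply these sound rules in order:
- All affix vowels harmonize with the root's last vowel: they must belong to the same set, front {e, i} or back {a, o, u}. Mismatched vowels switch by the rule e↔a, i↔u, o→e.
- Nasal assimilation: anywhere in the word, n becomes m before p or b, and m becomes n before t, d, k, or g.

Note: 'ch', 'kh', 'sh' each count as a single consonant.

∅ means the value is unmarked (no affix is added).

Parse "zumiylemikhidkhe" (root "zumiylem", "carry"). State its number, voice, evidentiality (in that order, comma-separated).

Segment: zumiylem-ukh-ud-khe.
number: -ukh → singular.
voice: -sho/ud → active.
evidentiality: -khe → assumed.

singular, active, assumed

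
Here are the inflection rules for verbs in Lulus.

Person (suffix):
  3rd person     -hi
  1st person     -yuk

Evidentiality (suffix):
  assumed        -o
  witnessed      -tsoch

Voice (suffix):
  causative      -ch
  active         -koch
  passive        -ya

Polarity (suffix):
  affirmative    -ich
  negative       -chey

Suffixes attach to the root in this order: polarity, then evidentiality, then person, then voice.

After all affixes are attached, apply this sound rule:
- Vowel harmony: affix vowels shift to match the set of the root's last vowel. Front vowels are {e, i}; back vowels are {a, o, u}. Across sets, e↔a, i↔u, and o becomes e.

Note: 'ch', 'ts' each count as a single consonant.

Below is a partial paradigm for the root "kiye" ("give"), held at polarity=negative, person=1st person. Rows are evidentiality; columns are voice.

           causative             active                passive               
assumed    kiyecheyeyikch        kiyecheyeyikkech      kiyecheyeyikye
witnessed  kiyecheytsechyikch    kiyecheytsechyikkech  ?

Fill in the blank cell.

Attach polarity negative -chey → kiyechey.
Attach evidentiality witnessed -tsoch → kiyecheytsoch.
Attach person 1st person -yuk → kiyecheytsochyuk.
Attach voice passive -ya → kiyecheytsochyukya.
Apply vowel harmony: kiyecheytsochyukya → kiyecheytsechyikye.

kiyecheytsechyikye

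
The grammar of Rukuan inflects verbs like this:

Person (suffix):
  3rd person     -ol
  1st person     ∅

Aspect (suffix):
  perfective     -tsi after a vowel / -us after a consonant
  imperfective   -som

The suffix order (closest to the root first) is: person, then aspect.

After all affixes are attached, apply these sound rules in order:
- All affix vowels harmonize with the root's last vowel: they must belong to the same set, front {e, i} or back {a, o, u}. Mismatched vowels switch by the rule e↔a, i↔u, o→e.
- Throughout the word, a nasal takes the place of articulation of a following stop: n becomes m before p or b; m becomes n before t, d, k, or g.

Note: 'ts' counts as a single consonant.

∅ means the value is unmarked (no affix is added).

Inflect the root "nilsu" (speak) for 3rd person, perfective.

Attach person 3rd person -ol → nilsuol.
Attach aspect perfective -us (after consonant 'l') → nilsuolus.
Vowel harmony: no change.
Nasal assimilation: no change.

nilsuolus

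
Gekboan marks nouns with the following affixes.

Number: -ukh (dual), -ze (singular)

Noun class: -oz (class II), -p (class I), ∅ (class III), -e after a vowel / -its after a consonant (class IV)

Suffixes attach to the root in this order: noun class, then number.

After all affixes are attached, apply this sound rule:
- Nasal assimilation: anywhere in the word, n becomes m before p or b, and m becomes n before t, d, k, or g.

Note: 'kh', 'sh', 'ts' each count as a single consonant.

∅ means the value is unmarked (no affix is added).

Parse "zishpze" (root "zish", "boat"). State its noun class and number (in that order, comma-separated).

Segment: zish-p-ze.
noun class: -p → class I.
number: -ze → singular.

class I, singular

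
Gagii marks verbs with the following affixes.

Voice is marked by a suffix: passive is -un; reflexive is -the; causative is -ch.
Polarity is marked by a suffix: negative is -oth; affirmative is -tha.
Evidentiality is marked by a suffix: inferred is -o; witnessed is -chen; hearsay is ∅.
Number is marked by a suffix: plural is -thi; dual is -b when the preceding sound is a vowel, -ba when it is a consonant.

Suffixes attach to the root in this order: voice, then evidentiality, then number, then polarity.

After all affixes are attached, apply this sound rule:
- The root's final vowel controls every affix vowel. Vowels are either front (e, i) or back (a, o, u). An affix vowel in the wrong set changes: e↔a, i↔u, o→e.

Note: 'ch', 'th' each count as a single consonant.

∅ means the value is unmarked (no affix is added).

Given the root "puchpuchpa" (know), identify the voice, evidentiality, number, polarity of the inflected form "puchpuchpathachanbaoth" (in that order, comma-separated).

reflexive, witnessed, dual, negative

Segment: puchpuchpa-the-chen-ba-oth.
voice: -the → reflexive.
evidentiality: -chen → witnessed.
number: -b/ba → dual.
polarity: -oth → negative.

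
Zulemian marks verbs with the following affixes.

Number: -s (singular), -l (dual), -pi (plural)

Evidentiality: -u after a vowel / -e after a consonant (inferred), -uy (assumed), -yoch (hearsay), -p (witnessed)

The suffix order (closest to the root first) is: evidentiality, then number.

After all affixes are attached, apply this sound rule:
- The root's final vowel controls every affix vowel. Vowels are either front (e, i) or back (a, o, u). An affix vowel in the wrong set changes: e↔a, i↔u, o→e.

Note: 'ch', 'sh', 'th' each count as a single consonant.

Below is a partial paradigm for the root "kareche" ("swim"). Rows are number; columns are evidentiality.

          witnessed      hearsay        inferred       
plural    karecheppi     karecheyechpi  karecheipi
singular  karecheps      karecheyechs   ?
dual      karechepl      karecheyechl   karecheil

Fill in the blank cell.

Attach evidentiality inferred -u (after vowel 'e') → karecheu.
Attach number singular -s → karecheus.
Apply vowel harmony: karecheus → karecheis.

karecheis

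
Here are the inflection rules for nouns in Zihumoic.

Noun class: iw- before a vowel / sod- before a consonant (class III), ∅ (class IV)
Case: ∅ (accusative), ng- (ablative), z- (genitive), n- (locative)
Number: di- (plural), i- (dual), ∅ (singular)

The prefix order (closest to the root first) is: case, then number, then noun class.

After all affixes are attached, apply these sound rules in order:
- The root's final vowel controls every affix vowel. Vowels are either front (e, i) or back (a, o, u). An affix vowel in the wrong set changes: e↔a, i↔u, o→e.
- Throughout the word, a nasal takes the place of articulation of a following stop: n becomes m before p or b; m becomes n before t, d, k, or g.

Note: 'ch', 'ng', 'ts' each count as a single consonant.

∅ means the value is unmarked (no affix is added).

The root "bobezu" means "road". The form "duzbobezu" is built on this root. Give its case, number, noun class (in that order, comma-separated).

genitive, plural, class IV

Segment: di-z-bobezu.
case: z- → genitive.
number: di- → plural.
noun class: ∅ → class IV.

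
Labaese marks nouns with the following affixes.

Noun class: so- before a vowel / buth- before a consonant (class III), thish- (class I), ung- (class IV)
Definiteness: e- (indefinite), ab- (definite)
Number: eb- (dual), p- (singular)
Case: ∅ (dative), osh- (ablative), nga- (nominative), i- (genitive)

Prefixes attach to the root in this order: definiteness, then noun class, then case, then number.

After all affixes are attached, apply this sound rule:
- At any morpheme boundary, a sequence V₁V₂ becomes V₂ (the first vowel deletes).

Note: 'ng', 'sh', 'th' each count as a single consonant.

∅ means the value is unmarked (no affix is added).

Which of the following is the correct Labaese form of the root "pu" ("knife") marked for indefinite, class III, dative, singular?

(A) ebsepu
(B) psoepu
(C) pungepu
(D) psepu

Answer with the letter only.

Attach definiteness indefinite e- → epu.
Attach noun class class III so- (before vowel 'e') → soepu.
case = dative: zero marking, form stays soepu.
Attach number singular p- → psoepu.
Apply vowel deletion: psoepu → psepu.
So the correct form is psepu, option (D).
(B) psoepu is wrong: it fails to apply the sound rule(s).
(C) pungepu is wrong: it uses class IV instead of class III for noun class.
(A) ebsepu is wrong: it uses dual instead of singular for number.

D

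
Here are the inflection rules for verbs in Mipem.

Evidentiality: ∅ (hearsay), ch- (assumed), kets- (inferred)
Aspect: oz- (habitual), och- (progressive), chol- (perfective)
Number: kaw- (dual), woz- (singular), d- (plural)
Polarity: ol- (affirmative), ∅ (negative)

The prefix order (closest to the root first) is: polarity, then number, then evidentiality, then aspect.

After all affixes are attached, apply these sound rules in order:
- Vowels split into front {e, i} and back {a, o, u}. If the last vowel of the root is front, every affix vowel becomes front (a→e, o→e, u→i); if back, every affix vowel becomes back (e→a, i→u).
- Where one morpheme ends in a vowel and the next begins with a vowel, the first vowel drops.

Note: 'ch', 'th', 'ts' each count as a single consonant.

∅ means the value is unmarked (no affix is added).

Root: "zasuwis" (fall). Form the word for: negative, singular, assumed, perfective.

polarity = negative: zero marking, form stays zasuwis.
Attach number singular woz- → wozzasuwis.
Attach evidentiality assumed ch- → chwozzasuwis.
Attach aspect perfective chol- → cholchwozzasuwis.
Apply vowel harmony: cholchwozzasuwis → chelchwezzasuwis.
Vowel deletion: no change.

chelchwezzasuwis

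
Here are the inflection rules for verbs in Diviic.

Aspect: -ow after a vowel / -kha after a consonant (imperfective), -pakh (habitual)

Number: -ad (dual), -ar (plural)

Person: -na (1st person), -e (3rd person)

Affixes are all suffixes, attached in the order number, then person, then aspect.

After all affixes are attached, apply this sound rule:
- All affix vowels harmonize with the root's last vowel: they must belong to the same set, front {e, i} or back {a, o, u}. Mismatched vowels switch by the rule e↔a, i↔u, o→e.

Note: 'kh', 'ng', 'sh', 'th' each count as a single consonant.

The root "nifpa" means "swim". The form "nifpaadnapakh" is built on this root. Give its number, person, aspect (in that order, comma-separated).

dual, 1st person, habitual

Segment: nifpa-ad-na-pakh.
number: -ad → dual.
person: -na → 1st person.
aspect: -pakh → habitual.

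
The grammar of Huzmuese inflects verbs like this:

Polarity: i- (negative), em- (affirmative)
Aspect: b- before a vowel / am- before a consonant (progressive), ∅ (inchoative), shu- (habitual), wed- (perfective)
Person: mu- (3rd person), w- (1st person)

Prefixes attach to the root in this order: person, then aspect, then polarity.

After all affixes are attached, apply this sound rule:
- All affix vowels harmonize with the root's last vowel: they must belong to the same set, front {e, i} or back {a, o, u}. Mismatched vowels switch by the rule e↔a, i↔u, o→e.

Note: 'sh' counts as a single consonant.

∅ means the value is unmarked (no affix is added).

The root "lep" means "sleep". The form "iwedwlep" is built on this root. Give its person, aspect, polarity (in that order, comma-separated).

1st person, perfective, negative

Segment: i-wed-w-lep.
person: w- → 1st person.
aspect: wed- → perfective.
polarity: i- → negative.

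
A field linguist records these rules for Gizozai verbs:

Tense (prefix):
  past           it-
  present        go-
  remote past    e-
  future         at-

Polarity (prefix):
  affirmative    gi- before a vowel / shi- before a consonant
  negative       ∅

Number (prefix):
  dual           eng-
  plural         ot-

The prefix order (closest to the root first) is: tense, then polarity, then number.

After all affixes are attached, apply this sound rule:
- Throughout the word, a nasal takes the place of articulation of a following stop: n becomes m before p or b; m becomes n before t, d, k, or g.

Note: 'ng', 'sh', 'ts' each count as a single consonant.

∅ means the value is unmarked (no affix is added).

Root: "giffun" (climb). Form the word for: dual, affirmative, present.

Attach tense present go- → gogiffun.
Attach polarity affirmative shi- (before consonant 'g') → shigogiffun.
Attach number dual eng- → engshigogiffun.
Nasal assimilation: no change.

engshigogiffun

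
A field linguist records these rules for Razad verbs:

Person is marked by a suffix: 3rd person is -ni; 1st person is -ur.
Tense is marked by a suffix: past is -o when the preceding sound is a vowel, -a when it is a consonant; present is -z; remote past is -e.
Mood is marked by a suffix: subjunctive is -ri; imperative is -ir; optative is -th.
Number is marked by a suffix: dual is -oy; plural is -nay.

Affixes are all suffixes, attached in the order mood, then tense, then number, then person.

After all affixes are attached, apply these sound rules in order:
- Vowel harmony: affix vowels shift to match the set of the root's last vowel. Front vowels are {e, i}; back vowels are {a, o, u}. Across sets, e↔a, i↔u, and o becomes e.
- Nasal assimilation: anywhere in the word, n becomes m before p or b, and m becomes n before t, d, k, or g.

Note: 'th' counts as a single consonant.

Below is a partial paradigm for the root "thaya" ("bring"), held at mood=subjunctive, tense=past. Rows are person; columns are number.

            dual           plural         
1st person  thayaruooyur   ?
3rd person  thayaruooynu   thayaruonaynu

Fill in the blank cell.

thayaruonayur

Attach mood subjunctive -ri → thayari.
Attach tense past -o (after vowel 'i') → thayario.
Attach number plural -nay → thayarionay.
Attach person 1st person -ur → thayarionayur.
Apply vowel harmony: thayarionayur → thayaruonayur.
Nasal assimilation: no change.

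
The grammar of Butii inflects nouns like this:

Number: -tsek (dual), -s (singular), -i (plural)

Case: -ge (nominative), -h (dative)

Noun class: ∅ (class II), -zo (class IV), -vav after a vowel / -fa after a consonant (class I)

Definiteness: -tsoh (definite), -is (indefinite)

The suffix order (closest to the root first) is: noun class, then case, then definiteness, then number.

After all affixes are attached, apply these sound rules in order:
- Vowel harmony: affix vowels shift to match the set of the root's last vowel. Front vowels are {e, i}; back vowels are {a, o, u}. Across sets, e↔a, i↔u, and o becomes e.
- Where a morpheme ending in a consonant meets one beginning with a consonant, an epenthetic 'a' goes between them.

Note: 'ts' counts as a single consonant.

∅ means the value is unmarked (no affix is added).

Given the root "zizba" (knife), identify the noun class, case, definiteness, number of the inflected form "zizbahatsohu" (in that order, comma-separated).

class II, dative, definite, plural

Segment: zizba-h-tsoh-i.
noun class: ∅ → class II.
case: -h → dative.
definiteness: -tsoh → definite.
number: -i → plural.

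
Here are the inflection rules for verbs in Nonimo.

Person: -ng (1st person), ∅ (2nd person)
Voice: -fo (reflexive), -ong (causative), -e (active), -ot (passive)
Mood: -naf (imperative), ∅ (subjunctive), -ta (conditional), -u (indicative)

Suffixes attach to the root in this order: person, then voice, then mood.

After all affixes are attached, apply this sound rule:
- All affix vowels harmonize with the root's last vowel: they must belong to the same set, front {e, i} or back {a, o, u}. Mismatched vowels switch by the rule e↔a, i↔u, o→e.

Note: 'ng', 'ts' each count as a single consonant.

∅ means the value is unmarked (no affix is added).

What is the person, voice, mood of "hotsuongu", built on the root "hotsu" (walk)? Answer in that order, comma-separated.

Segment: hotsu-ong-u.
person: ∅ → 2nd person.
voice: -ong → causative.
mood: -u → indicative.

2nd person, causative, indicative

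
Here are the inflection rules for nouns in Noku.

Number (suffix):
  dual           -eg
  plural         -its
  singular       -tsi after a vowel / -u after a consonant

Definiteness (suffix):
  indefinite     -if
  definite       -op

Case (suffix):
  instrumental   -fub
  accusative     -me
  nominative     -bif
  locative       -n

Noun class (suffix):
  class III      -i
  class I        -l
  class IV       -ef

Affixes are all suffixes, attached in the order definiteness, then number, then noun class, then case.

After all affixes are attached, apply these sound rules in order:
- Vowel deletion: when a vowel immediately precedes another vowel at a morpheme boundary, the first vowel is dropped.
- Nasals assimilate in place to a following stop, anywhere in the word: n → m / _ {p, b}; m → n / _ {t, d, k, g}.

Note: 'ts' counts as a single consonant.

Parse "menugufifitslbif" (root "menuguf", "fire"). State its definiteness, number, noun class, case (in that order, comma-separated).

Segment: menuguf-if-its-l-bif.
definiteness: -if → indefinite.
number: -its → plural.
noun class: -l → class I.
case: -bif → nominative.

indefinite, plural, class I, nominative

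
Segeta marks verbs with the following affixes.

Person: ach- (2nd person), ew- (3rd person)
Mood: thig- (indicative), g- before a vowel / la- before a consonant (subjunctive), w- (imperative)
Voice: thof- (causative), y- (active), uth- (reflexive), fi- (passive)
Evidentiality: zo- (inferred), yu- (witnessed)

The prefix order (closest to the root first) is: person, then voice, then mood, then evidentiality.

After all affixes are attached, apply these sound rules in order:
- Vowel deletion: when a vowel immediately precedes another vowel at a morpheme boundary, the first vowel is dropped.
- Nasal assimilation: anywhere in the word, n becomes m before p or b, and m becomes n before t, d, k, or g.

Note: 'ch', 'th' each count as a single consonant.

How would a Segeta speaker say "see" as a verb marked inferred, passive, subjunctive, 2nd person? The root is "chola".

zolafachchola

Attach person 2nd person ach- → achchola.
Attach voice passive fi- → fiachchola.
Attach mood subjunctive la- (before consonant 'f') → lafiachchola.
Attach evidentiality inferred zo- → zolafiachchola.
Apply vowel deletion: zolafiachchola → zolafachchola.
Nasal assimilation: no change.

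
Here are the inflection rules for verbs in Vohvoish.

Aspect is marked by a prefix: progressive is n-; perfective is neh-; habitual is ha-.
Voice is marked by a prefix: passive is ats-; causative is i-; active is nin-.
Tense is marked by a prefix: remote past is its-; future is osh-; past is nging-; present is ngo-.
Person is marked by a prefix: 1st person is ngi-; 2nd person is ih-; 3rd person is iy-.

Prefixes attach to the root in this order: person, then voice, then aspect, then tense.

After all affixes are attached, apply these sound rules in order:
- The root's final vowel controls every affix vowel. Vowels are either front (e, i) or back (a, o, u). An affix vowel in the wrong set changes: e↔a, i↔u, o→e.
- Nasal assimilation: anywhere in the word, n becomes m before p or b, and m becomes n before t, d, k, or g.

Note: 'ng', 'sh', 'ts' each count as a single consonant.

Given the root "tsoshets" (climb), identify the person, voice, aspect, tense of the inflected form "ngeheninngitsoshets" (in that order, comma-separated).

1st person, active, habitual, present

Segment: ngo-ha-nin-ngi-tsoshets.
person: ngi- → 1st person.
voice: nin- → active.
aspect: ha- → habitual.
tense: ngo- → present.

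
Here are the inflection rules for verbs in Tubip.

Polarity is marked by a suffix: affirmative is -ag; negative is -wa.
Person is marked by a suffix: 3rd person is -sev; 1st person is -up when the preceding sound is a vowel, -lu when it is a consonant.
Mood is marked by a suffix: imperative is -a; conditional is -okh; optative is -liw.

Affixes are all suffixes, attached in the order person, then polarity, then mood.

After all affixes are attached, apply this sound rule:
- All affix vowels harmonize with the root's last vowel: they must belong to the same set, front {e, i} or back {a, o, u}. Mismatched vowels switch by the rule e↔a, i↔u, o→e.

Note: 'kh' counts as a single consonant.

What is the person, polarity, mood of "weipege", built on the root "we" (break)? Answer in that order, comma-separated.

1st person, affirmative, imperative

Segment: we-up-ag-a.
person: -up/lu → 1st person.
polarity: -ag → affirmative.
mood: -a → imperative.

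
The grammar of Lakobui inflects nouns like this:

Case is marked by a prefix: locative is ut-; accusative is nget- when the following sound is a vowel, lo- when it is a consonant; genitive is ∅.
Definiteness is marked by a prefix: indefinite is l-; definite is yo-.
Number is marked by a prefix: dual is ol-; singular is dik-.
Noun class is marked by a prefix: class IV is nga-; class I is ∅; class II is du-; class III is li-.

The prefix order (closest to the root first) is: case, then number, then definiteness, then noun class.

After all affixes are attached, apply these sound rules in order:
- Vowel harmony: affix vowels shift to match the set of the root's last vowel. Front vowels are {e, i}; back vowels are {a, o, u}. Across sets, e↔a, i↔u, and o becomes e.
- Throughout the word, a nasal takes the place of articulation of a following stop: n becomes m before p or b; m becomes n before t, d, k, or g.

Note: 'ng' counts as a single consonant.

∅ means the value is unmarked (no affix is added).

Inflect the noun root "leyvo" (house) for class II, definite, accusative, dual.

Attach case accusative lo- (before consonant 'l') → loleyvo.
Attach number dual ol- → olloleyvo.
Attach definiteness definite yo- → yoolloleyvo.
Attach noun class class II du- → duyoolloleyvo.
Vowel harmony: no change.
Nasal assimilation: no change.

duyoolloleyvo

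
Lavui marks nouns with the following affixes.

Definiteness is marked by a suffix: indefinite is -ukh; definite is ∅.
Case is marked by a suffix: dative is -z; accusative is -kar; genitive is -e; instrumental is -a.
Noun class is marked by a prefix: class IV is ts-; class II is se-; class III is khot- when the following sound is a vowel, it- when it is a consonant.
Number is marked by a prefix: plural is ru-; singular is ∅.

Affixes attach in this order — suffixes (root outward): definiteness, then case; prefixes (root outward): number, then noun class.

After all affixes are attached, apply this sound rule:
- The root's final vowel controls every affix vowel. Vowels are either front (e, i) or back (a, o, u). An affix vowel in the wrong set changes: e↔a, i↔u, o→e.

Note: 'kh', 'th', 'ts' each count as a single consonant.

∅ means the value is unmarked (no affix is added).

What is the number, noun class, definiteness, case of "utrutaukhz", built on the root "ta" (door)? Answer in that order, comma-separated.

plural, class III, indefinite, dative

Segment: it-ru-ta-ukh-z.
number: ru- → plural.
noun class: khot/it- → class III.
definiteness: -ukh → indefinite.
case: -z → dative.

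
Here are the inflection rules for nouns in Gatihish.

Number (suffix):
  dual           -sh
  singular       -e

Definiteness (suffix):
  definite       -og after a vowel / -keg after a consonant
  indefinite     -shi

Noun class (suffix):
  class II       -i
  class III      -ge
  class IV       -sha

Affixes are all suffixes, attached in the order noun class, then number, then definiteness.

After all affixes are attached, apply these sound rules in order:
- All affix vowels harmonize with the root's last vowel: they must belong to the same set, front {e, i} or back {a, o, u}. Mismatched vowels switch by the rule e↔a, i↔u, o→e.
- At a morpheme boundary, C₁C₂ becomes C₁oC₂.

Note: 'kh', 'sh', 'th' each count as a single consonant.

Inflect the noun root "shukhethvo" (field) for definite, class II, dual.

Attach noun class class II -i → shukhethvoi.
Attach number dual -sh → shukhethvoish.
Attach definiteness definite -keg (after consonant 'sh') → shukhethvoishkeg.
Apply vowel harmony: shukhethvoishkeg → shukhethvoushkag.
Apply epenthesis: shukhethvoushkag → shukhethvoushokag.

shukhethvoushokag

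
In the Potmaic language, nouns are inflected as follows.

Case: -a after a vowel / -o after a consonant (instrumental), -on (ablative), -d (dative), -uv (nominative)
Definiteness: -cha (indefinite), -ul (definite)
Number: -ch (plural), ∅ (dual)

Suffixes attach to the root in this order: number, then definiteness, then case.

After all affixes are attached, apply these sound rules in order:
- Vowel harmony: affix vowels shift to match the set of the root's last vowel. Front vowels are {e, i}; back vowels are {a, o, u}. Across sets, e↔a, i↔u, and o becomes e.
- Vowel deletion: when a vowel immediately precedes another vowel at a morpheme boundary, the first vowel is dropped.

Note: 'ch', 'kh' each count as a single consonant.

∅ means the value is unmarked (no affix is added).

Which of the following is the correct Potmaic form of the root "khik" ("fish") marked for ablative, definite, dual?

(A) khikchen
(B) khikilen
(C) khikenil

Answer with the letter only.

number = dual: zero marking, form stays khik.
Attach definiteness definite -ul → khikul.
Attach case ablative -on → khikulon.
Apply vowel harmony: khikulon → khikilen.
Vowel deletion: no change.
So the correct form is khikilen, option (B).
(A) khikchen is wrong: it uses indefinite instead of definite for definiteness.
(C) khikenil is wrong: it has the affixes in the wrong order.

B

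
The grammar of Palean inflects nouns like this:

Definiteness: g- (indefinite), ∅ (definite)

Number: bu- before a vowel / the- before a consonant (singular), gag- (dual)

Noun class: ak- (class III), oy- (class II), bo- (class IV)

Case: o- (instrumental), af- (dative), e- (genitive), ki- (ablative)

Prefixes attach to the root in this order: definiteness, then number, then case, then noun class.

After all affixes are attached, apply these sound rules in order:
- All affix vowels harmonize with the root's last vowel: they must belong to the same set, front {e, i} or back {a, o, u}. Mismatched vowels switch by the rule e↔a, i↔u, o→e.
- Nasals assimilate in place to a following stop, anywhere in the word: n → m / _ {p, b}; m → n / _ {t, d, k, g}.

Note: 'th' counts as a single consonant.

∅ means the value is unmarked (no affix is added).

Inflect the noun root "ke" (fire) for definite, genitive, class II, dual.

definiteness = definite: zero marking, form stays ke.
Attach number dual gag- → gagke.
Attach case genitive e- → egagke.
Attach noun class class II oy- → oyegagke.
Apply vowel harmony: oyegagke → eyegegke.
Nasal assimilation: no change.

eyegegke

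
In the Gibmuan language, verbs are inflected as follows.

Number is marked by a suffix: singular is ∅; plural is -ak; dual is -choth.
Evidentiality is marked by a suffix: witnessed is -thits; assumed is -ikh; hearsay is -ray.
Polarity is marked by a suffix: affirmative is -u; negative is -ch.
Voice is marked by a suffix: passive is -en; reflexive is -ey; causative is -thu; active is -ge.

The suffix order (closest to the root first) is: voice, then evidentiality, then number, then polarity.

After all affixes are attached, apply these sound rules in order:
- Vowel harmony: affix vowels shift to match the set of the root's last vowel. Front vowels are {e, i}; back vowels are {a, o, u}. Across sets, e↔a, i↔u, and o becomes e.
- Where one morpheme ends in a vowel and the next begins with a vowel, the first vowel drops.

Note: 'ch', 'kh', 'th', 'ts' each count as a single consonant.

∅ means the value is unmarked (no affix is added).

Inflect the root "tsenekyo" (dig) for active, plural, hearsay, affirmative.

tsenekyogarayaku

Attach voice active -ge → tsenekyoge.
Attach evidentiality hearsay -ray → tsenekyogeray.
Attach number plural -ak → tsenekyogerayak.
Attach polarity affirmative -u → tsenekyogerayaku.
Apply vowel harmony: tsenekyogerayaku → tsenekyogarayaku.
Vowel deletion: no change.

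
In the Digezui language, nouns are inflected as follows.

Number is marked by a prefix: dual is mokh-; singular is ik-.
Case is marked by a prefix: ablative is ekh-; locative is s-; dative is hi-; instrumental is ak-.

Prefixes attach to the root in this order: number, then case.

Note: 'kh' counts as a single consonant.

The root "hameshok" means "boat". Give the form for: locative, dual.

smokhhameshok

Attach number dual mokh- → mokhhameshok.
Attach case locative s- → smokhhameshok.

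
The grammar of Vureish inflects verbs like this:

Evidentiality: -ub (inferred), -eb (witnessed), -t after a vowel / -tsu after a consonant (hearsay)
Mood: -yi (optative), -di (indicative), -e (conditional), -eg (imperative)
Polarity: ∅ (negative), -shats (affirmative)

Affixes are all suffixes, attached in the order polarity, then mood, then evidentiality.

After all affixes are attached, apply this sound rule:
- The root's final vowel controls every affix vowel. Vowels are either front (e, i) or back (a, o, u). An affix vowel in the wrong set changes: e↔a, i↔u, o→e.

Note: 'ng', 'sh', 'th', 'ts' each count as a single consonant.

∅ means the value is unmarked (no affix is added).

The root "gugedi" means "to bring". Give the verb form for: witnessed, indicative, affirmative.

gugedishetsdieb

Attach polarity affirmative -shats → gugedishats.
Attach mood indicative -di → gugedishatsdi.
Attach evidentiality witnessed -eb → gugedishatsdieb.
Apply vowel harmony: gugedishatsdieb → gugedishetsdieb.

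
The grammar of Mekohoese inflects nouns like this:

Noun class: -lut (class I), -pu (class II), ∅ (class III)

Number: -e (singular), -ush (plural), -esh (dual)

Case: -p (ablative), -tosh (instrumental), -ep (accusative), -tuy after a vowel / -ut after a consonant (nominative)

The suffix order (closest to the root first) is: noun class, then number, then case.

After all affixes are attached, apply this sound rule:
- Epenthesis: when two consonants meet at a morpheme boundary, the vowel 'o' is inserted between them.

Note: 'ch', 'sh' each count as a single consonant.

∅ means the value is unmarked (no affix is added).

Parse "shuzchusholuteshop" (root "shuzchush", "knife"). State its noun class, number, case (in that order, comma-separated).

class I, dual, ablative

Segment: shuzchush-lut-esh-p.
noun class: -lut → class I.
number: -esh → dual.
case: -p → ablative.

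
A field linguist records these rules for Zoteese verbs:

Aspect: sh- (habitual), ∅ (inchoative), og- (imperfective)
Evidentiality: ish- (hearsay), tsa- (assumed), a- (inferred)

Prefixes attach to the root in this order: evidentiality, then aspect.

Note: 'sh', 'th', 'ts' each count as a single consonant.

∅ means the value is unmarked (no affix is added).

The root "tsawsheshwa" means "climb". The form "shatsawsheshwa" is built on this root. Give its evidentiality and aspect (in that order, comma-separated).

inferred, habitual

Segment: sh-a-tsawsheshwa.
evidentiality: a- → inferred.
aspect: sh- → habitual.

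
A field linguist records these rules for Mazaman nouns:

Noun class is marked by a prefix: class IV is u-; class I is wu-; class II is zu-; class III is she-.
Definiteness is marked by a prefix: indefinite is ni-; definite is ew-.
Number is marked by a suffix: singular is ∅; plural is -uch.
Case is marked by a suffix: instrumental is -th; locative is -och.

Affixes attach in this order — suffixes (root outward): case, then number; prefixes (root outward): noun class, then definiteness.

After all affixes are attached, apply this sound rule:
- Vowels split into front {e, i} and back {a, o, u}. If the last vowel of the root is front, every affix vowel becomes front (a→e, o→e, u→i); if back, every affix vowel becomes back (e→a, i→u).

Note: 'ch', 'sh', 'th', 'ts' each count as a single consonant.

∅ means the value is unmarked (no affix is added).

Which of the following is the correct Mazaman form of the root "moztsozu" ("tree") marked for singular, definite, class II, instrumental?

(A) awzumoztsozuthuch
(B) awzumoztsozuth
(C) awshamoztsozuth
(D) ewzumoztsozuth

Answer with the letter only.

Attach noun class class II zu- → zumoztsozu.
Attach definiteness definite ew- → ewzumoztsozu.
Attach case instrumental -th → ewzumoztsozuth.
number = singular: zero marking, form stays ewzumoztsozuth.
Apply vowel harmony: ewzumoztsozuth → awzumoztsozuth.
So the correct form is awzumoztsozuth, option (B).
(A) awzumoztsozuthuch is wrong: it uses plural instead of singular for number.
(C) awshamoztsozuth is wrong: it uses class III instead of class II for noun class.
(D) ewzumoztsozuth is wrong: it fails to apply the sound rule(s).

B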